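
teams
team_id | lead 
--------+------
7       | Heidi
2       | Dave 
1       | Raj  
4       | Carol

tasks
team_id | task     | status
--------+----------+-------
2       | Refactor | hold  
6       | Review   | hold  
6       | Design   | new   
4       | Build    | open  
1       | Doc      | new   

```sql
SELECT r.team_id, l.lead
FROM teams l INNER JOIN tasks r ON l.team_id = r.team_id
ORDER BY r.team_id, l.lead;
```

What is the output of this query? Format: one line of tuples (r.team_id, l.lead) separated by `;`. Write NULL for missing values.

INNER JOIN keeps only pairs where the ON condition holds.
Matching on l.team_id = r.team_id.
- l row (team_id=7): no match → dropped.
- l row (team_id=2): matches 1 r row(s) → 1 output row(s).
- l row (team_id=1): matches 1 r row(s) → 1 output row(s).
- l row (team_id=4): matches 1 r row(s) → 1 output row(s).
After projecting and ordering:
r.team_id | l.lead
1 | Raj
2 | Dave
4 | Carol

(1, Raj); (2, Dave); (4, Carol)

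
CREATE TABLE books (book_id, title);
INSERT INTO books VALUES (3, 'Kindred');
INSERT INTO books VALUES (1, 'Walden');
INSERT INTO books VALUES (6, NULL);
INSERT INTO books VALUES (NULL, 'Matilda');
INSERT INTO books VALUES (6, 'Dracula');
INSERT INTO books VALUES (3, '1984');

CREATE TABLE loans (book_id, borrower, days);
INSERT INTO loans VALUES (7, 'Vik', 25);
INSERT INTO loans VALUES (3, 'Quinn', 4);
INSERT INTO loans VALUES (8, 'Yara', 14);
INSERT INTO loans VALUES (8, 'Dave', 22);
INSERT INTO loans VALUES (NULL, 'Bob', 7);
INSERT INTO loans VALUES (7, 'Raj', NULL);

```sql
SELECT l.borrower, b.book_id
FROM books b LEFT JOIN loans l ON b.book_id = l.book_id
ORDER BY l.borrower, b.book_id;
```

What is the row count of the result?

6

LEFT JOIN keeps every row from `books`; unmatched rows get NULL for `loans`'s columns.
Matching on b.book_id = l.book_id. A NULL in a compared column never satisfies the condition.
Matched pairs: 2; unmatched b rows kept: 4.
Total: 2 matched + 4 padded = 6 rows.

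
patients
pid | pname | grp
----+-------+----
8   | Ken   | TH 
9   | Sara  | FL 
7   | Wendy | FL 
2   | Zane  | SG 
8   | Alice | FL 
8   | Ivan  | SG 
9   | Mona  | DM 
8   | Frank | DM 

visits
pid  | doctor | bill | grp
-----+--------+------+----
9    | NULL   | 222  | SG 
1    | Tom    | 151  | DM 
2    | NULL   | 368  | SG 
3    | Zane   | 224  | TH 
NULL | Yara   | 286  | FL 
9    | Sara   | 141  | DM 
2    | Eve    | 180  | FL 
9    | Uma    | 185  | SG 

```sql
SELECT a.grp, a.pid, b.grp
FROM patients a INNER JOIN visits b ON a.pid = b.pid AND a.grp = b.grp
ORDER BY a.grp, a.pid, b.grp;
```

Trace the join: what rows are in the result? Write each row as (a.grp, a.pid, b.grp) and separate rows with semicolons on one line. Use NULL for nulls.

(DM, 9, DM); (SG, 2, SG)

INNER JOIN keeps only pairs where the ON condition holds.
Matching on a.pid = b.pid AND a.grp = b.grp. A NULL in a compared column never satisfies the condition.
Matched pairs: 2.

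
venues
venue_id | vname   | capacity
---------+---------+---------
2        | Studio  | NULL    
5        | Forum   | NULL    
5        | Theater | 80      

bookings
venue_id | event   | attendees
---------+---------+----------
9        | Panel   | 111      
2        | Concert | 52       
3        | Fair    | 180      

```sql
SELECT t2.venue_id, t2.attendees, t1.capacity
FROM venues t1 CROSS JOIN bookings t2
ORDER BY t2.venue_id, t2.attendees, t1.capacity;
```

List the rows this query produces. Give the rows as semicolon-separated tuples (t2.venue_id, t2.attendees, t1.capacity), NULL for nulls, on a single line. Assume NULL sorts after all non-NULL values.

(2, 52, 80); (2, 52, NULL); (2, 52, NULL); (3, 180, 80); (3, 180, NULL); (3, 180, NULL); (9, 111, 80); (9, 111, NULL); (9, 111, NULL)

CROSS JOIN pairs every row of `venues` with every row of `bookings`: 3 × 3 = 9 rows.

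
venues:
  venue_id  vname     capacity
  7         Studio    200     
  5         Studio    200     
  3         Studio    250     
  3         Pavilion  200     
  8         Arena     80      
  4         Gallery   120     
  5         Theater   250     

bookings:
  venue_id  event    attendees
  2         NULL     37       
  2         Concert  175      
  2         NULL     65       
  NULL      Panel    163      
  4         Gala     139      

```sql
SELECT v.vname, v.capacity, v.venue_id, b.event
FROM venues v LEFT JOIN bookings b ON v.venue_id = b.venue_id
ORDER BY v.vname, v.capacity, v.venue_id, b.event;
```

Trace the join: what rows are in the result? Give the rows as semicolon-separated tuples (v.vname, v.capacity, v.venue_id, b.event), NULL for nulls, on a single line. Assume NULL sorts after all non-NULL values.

LEFT JOIN keeps every row from `venues`; unmatched rows get NULL for `bookings`'s columns.
Matching on v.venue_id = b.venue_id. A NULL in a compared column never satisfies the condition.
Matched pairs: 1; unmatched v rows kept: 6.

(Arena, 80, 8, NULL); (Gallery, 120, 4, Gala); (Pavilion, 200, 3, NULL); (Studio, 200, 5, NULL); (Studio, 200, 7, NULL); (Studio, 250, 3, NULL); (Theater, 250, 5, NULL)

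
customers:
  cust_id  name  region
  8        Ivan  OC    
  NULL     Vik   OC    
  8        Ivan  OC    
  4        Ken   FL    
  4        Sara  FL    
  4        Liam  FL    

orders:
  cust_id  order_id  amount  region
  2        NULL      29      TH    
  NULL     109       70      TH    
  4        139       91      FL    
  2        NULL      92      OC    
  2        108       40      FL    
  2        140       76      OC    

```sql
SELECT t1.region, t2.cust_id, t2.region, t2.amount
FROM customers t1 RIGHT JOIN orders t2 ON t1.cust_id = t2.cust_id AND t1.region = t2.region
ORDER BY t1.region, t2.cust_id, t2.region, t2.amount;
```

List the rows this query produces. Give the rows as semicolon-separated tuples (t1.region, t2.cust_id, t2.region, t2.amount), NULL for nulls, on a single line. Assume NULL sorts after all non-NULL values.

RIGHT JOIN keeps every row from `orders`; unmatched rows get NULL for `customers`'s columns.
Matching on t1.cust_id = t2.cust_id AND t1.region = t2.region. A NULL in a compared column never satisfies the condition.
Matched pairs: 3; unmatched t2 rows kept: 5.

(FL, 4, FL, 91); (FL, 4, FL, 91); (FL, 4, FL, 91); (NULL, 2, FL, 40); (NULL, 2, OC, 76); (NULL, 2, OC, 92); (NULL, 2, TH, 29); (NULL, NULL, TH, 70)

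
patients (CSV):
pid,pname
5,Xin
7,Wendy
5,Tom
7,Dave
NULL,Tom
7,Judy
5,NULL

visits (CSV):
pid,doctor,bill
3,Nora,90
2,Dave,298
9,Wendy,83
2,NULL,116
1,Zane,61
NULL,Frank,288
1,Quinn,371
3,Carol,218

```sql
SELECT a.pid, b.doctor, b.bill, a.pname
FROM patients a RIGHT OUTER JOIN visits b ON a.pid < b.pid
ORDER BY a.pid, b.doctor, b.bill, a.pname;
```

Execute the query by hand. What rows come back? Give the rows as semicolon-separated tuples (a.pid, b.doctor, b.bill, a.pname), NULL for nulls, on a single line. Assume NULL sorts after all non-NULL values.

(5, Wendy, 83, Tom); (5, Wendy, 83, Xin); (5, Wendy, 83, NULL); (7, Wendy, 83, Dave); (7, Wendy, 83, Judy); (7, Wendy, 83, Wendy); (NULL, Carol, 218, NULL); (NULL, Dave, 298, NULL); (NULL, Frank, 288, NULL); (NULL, Nora, 90, NULL); (NULL, Quinn, 371, NULL); (NULL, Zane, 61, NULL); (NULL, NULL, 116, NULL)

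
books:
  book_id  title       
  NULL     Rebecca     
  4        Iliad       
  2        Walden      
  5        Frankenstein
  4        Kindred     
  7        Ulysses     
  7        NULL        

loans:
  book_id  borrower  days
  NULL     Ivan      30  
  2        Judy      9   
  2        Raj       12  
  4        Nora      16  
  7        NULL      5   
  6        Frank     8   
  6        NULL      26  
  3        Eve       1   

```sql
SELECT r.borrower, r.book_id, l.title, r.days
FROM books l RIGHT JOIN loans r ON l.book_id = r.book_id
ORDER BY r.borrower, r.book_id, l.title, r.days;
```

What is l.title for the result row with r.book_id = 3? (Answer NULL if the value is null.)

NULL

RIGHT JOIN keeps every row from `loans`; unmatched rows get NULL for `books`'s columns.
Matching on l.book_id = r.book_id. A NULL in a compared column never satisfies the condition.
Matched pairs: 6; unmatched r rows kept: 4.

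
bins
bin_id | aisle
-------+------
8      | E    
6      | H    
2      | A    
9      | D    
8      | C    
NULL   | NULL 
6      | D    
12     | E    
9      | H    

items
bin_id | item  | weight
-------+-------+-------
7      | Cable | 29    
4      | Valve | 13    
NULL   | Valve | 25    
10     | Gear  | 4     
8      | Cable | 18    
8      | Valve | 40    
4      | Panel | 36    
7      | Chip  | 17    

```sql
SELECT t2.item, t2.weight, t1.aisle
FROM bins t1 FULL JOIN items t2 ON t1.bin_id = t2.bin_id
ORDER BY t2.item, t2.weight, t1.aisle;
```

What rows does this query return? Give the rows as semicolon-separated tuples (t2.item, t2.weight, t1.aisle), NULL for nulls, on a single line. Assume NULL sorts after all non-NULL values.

FULL OUTER JOIN keeps every row from both sides; unmatched rows get NULL for the other side's columns.
Matching on t1.bin_id = t2.bin_id. A NULL in a compared column never satisfies the condition.
Matched pairs: 4; unmatched t1 rows kept: 7; unmatched t2 rows kept: 6.

(Cable, 18, C); (Cable, 18, E); (Cable, 29, NULL); (Chip, 17, NULL); (Gear, 4, NULL); (Panel, 36, NULL); (Valve, 13, NULL); (Valve, 25, NULL); (Valve, 40, C); (Valve, 40, E); (NULL, NULL, A); (NULL, NULL, D); (NULL, NULL, D); (NULL, NULL, E); (NULL, NULL, H); (NULL, NULL, H); (NULL, NULL, NULL)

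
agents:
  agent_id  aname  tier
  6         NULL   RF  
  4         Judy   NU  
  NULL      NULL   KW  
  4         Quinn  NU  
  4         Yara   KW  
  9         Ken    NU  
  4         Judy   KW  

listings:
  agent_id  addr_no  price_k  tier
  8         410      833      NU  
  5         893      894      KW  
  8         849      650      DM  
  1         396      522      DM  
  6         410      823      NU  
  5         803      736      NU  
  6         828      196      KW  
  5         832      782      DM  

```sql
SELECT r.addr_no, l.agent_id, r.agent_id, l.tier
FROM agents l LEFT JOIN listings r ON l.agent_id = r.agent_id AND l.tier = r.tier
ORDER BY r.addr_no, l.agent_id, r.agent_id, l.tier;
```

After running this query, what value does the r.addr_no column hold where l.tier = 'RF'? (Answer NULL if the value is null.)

LEFT JOIN keeps every row from `agents`; unmatched rows get NULL for `listings`'s columns.
Matching on l.agent_id = r.agent_id AND l.tier = r.tier. A NULL in a compared column never satisfies the condition.
Matched pairs: 0; unmatched l rows kept: 7.

NULL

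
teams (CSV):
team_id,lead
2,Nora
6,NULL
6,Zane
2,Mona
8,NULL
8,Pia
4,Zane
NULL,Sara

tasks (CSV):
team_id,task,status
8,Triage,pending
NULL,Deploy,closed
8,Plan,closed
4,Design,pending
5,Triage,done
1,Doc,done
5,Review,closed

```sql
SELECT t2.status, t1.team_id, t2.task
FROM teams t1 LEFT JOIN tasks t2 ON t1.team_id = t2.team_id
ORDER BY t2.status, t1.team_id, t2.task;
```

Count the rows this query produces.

10

LEFT JOIN keeps every row from `teams`; unmatched rows get NULL for `tasks`'s columns.
Matching on t1.team_id = t2.team_id. A NULL in a compared column never satisfies the condition.
- t1 (team_id=2) has no partner → padded with NULL.
- t1 (team_id=6) has no partner → padded with NULL.
- t1 (team_id=6) has no partner → padded with NULL.
- t1 (team_id=2) has no partner → padded with NULL.
- t1 (team_id=8) pairs with 2 row(s) of t2.
- t1 (team_id=8) pairs with 2 row(s) of t2.
- t1 (team_id=4) pairs with 1 row(s) of t2.
- t1 (team_id=NULL) has no partner → padded with NULL.
Total: 5 matched + 5 padded = 10 rows.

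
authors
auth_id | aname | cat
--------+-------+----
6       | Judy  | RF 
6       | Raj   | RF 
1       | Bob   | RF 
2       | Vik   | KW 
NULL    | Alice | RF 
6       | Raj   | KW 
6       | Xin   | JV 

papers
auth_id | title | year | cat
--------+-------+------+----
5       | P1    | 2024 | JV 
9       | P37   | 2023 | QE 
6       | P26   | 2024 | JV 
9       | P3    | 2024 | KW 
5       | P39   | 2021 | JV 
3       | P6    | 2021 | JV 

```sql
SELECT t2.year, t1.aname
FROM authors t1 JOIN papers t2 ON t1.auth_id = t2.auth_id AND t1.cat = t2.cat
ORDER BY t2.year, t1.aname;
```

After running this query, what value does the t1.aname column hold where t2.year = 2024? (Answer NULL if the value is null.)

Xin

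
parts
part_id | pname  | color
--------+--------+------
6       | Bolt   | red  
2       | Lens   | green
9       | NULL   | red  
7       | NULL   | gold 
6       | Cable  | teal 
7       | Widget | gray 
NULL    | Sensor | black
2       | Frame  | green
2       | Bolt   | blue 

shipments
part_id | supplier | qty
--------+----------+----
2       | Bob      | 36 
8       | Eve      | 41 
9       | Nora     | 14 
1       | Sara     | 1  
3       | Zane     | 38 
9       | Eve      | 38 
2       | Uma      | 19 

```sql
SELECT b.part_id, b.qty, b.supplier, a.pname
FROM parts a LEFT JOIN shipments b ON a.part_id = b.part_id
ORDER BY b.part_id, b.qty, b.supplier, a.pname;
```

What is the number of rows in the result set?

LEFT JOIN keeps every row from `parts`; unmatched rows get NULL for `shipments`'s columns.
Matching on a.part_id = b.part_id. A NULL in a compared column never satisfies the condition.
Matched pairs: 8; unmatched a rows kept: 5.
Total: 8 matched + 5 padded = 13 rows.

13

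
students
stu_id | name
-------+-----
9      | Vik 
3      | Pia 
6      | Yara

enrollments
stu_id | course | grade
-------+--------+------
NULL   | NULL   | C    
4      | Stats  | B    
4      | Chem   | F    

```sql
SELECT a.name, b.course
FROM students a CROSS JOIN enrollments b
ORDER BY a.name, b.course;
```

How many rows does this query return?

CROSS JOIN pairs every row of `students` with every row of `enrollments`: 3 × 3 = 9 rows.

9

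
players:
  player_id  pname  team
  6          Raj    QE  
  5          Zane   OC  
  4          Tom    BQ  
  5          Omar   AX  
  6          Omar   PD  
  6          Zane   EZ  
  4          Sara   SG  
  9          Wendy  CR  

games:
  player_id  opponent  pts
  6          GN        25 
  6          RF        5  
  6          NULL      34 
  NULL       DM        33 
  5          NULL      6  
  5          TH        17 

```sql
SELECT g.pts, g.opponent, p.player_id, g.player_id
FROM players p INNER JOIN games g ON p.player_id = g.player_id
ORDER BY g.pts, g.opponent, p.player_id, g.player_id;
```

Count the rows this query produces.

INNER JOIN keeps only pairs where the ON condition holds.
Matching on p.player_id = g.player_id. A NULL in a compared column never satisfies the condition.
Matched pairs: 13.
Total: 13 rows.

13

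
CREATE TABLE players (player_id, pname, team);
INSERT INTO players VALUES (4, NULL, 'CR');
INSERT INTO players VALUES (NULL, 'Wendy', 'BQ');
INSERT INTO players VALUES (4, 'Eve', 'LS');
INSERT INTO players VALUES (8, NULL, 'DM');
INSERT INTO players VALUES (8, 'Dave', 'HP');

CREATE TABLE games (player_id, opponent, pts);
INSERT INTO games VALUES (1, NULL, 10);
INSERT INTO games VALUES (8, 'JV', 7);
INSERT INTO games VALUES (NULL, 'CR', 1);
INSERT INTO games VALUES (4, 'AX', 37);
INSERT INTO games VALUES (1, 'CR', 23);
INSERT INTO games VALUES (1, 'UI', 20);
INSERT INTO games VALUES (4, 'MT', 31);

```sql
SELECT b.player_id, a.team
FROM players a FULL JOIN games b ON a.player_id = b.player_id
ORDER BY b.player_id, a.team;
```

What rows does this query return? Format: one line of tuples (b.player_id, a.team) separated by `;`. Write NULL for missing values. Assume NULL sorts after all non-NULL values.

(1, NULL); (1, NULL); (1, NULL); (4, CR); (4, CR); (4, LS); (4, LS); (8, DM); (8, HP); (NULL, BQ); (NULL, NULL)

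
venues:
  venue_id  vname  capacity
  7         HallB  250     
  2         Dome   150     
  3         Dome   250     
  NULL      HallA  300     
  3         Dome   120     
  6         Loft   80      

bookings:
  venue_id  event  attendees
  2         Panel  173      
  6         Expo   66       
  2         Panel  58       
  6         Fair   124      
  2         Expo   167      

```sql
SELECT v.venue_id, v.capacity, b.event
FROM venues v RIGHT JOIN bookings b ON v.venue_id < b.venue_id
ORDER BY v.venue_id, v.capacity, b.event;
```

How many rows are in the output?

9

RIGHT JOIN keeps every row from `bookings`; unmatched rows get NULL for `venues`'s columns.
Matching on v.venue_id < b.venue_id. A NULL in a compared column never satisfies the condition.
- v row (venue_id=7): no match.
- v row (venue_id=2): matches 2 b row(s) → 2 output row(s).
- v row (venue_id=3): matches 2 b row(s) → 2 output row(s).
- v row (venue_id=NULL): no match.
- v row (venue_id=3): matches 2 b row(s) → 2 output row(s).
- v row (venue_id=6): no match.
- 3 b row(s) had no v match → kept, v columns NULL.
Total: 6 matched + 3 padded = 9 rows.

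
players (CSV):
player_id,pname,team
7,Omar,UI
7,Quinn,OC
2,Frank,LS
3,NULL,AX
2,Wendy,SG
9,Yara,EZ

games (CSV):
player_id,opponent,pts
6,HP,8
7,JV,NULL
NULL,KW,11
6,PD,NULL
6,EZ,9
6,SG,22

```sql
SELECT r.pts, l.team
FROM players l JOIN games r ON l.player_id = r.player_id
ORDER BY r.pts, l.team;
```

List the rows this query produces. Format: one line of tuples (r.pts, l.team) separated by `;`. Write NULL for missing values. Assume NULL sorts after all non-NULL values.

(NULL, OC); (NULL, UI)

INNER JOIN keeps only pairs where the ON condition holds.
Matching on l.player_id = r.player_id. A NULL in a compared column never satisfies the condition.
- l (player_id=7) pairs with 1 row(s) of r.
- l (player_id=7) pairs with 1 row(s) of r.
- l (player_id=2) has no partner → excluded.
- l (player_id=3) has no partner → excluded.
- l (player_id=2) has no partner → excluded.
- l (player_id=9) has no partner → excluded.
After projecting and ordering:
r.pts | l.team
NULL | OC
NULL | UI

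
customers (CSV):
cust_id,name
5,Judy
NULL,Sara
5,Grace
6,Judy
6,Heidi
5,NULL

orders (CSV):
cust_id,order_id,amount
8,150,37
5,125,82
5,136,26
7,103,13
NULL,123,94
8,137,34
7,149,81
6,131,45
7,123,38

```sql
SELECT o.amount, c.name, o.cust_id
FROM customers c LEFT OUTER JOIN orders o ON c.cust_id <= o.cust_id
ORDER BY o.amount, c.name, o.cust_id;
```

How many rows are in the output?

37

LEFT JOIN keeps every row from `customers`; unmatched rows get NULL for `orders`'s columns.
Matching on c.cust_id <= o.cust_id. A NULL in a compared column never satisfies the condition.
Matched pairs: 36; unmatched c rows kept: 1.
Total: 36 matched + 1 padded = 37 rows.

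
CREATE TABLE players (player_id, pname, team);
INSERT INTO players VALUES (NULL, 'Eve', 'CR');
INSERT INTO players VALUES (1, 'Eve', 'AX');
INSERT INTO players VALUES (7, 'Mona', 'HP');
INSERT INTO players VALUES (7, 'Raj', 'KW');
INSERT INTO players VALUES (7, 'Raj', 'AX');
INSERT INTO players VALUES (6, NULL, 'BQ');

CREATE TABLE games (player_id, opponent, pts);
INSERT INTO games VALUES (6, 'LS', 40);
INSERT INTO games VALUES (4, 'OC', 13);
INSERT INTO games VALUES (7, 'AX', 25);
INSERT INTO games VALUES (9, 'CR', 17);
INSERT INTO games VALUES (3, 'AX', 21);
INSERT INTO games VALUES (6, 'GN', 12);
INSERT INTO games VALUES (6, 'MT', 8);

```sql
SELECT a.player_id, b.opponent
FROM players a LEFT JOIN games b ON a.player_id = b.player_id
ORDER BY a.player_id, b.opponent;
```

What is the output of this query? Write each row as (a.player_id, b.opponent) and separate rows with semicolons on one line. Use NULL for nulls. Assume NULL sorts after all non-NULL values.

LEFT JOIN keeps every row from `players`; unmatched rows get NULL for `games`'s columns.
Matching on a.player_id = b.player_id. A NULL in a compared column never satisfies the condition.
- a (player_id=NULL) has no partner → padded with NULL.
- a (player_id=1) has no partner → padded with NULL.
- a (player_id=7) pairs with 1 row(s) of b.
- a (player_id=7) pairs with 1 row(s) of b.
- a (player_id=7) pairs with 1 row(s) of b.
- a (player_id=6) pairs with 3 row(s) of b.
After projecting and ordering:
a.player_id | b.opponent
1 | NULL
6 | GN
6 | LS
6 | MT
7 | AX
7 | AX
7 | AX
NULL | NULL

(1, NULL); (6, GN); (6, LS); (6, MT); (7, AX); (7, AX); (7, AX); (NULL, NULL)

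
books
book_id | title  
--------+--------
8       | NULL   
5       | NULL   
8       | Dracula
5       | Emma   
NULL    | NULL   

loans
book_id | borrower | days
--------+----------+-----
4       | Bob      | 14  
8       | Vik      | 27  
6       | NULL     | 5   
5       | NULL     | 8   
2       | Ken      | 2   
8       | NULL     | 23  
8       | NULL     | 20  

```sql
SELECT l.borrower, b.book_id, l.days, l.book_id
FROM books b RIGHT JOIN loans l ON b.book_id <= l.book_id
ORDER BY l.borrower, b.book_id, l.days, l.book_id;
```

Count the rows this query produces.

RIGHT JOIN keeps every row from `loans`; unmatched rows get NULL for `books`'s columns.
Matching on b.book_id <= l.book_id. A NULL in a compared column never satisfies the condition.
- b (book_id=8) pairs with 3 row(s) of l.
- b (book_id=5) pairs with 5 row(s) of l.
- b (book_id=8) pairs with 3 row(s) of l.
- b (book_id=5) pairs with 5 row(s) of l.
- b (book_id=NULL) has no partner in l.
- 2 row(s) from l found no b partner → padded with NULL.
Total: 16 matched + 2 padded = 18 rows.

18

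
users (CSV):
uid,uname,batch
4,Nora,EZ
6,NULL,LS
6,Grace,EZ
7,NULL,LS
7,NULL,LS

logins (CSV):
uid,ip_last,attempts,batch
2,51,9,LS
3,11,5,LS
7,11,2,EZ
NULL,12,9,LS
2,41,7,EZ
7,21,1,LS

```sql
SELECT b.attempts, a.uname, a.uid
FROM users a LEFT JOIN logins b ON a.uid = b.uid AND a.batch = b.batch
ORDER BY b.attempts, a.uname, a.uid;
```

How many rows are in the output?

5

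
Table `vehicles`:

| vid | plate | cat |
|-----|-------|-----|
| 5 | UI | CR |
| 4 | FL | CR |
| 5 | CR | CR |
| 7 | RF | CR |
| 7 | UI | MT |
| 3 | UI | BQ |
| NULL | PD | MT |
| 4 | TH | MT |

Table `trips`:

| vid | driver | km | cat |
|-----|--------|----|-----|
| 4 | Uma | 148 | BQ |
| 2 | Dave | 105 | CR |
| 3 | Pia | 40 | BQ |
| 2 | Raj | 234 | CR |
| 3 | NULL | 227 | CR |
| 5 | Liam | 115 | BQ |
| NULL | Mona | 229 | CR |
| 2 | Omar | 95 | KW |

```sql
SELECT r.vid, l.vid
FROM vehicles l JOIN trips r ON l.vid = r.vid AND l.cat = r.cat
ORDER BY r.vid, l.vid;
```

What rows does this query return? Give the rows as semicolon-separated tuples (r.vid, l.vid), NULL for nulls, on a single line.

INNER JOIN keeps only pairs where the ON condition holds.
Matching on l.vid = r.vid AND l.cat = r.cat. A NULL in a compared column never satisfies the condition.
Matched pairs: 1.

(3, 3)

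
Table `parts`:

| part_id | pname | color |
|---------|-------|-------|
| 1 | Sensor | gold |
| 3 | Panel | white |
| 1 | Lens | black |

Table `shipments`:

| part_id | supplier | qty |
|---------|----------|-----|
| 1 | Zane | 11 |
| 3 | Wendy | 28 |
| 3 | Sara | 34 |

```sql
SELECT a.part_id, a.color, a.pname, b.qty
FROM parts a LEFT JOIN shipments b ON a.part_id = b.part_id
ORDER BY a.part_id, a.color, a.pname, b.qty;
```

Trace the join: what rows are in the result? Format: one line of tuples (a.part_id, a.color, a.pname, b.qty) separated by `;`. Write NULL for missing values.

(1, black, Lens, 11); (1, gold, Sensor, 11); (3, white, Panel, 28); (3, white, Panel, 34)

LEFT JOIN keeps every row from `parts`; unmatched rows get NULL for `shipments`'s columns.
Matching on a.part_id = b.part_id.
Matched pairs: 4; unmatched a rows kept: 0.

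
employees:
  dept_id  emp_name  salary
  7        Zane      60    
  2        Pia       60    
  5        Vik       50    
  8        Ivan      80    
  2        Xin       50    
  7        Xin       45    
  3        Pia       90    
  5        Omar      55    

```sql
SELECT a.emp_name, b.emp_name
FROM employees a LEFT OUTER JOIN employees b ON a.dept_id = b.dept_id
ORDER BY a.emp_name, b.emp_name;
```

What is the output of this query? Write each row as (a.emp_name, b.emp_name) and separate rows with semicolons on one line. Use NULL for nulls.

(Ivan, Ivan); (Omar, Omar); (Omar, Vik); (Pia, Pia); (Pia, Pia); (Pia, Xin); (Vik, Omar); (Vik, Vik); (Xin, Pia); (Xin, Xin); (Xin, Xin); (Xin, Zane); (Zane, Xin); (Zane, Zane)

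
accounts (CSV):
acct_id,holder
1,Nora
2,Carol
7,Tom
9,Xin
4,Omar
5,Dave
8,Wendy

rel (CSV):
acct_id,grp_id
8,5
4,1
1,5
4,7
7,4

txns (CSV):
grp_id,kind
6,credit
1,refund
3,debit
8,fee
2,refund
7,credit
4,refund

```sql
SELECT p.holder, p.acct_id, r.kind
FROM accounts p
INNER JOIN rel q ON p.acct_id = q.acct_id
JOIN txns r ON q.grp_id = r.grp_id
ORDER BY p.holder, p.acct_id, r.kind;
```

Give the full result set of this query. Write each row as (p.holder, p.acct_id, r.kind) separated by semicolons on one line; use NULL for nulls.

Joins associate left-to-right: accounts INNER JOIN rel on acct_id gives 5 intermediate row(s).
Then INNER JOIN `txns r` on grp_id: keep only rows whose q.grp_id appears in r.

(Omar, 4, credit); (Omar, 4, refund); (Tom, 7, refund)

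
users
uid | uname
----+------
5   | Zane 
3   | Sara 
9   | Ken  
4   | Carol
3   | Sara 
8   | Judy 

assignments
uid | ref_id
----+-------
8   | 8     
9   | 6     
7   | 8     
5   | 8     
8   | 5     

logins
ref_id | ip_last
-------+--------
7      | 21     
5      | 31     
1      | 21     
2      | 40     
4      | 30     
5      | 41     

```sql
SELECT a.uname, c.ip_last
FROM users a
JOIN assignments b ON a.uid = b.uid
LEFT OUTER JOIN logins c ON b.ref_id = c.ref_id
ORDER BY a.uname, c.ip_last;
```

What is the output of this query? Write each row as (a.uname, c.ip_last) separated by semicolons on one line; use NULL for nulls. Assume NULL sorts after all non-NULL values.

Step 1 — a INNER JOIN b on uid → 4 row(s).
Then LEFT JOIN `logins c` on ref_id: each of those 4 rows is kept; rows whose b.ref_id has no match in c get NULL for c's columns.

(Judy, 31); (Judy, 41); (Judy, NULL); (Ken, NULL); (Zane, NULL)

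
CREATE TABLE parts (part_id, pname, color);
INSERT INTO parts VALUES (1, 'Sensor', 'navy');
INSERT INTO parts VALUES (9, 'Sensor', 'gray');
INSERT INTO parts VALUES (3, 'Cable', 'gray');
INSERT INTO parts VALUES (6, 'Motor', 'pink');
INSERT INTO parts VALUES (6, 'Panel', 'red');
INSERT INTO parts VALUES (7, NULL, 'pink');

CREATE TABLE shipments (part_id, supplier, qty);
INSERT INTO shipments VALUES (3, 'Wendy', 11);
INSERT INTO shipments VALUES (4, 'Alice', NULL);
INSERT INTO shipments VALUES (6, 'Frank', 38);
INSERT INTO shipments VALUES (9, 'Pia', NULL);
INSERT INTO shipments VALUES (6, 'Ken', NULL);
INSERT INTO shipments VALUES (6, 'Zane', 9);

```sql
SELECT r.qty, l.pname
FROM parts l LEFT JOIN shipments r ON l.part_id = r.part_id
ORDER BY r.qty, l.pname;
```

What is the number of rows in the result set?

10

LEFT JOIN keeps every row from `parts`; unmatched rows get NULL for `shipments`'s columns.
Matching on l.part_id = r.part_id.
- l[0] part_id=1 → no match; kept with NULLs on the r side.
- l[1] part_id=9 → 1 match(es) in r → 1 row(s).
- l[2] part_id=3 → 1 match(es) in r → 1 row(s).
- l[3] part_id=6 → 3 match(es) in r → 3 row(s).
- l[4] part_id=6 → 3 match(es) in r → 3 row(s).
- l[5] part_id=7 → no match; kept with NULLs on the r side.
Total: 8 matched + 2 padded = 10 rows.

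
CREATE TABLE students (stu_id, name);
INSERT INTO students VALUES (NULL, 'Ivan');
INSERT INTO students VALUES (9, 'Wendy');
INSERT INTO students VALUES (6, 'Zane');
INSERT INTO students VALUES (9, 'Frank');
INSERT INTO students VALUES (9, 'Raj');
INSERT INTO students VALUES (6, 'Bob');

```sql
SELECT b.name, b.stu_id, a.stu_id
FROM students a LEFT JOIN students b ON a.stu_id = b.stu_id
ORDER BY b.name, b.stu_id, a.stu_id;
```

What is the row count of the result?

14

LEFT JOIN keeps every row from `students a`; unmatched rows get NULL for `students b`'s columns.
Matching on a.stu_id = b.stu_id. A NULL in a compared column never satisfies the condition.
Matched pairs: 13; unmatched a rows kept: 1.
Total: 13 matched + 1 padded = 14 rows.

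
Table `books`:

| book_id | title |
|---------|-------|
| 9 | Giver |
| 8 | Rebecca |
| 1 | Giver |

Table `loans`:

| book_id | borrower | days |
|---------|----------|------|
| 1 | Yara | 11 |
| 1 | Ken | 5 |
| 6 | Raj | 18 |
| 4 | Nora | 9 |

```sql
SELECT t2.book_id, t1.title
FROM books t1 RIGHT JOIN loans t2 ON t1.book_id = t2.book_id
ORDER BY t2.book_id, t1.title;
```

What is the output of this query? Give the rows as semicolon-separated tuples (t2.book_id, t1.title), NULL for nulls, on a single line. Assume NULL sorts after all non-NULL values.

RIGHT JOIN keeps every row from `loans`; unmatched rows get NULL for `books`'s columns.
Matching on t1.book_id = t2.book_id.
- t1 (book_id=9) has no partner in t2.
- t1 (book_id=8) has no partner in t2.
- t1 (book_id=1) pairs with 2 row(s) of t2.
- 2 row(s) from t2 found no t1 partner → padded with NULL.
After projecting and ordering:
t2.book_id | t1.title
1 | Giver
1 | Giver
4 | NULL
6 | NULL

(1, Giver); (1, Giver); (4, NULL); (6, NULL)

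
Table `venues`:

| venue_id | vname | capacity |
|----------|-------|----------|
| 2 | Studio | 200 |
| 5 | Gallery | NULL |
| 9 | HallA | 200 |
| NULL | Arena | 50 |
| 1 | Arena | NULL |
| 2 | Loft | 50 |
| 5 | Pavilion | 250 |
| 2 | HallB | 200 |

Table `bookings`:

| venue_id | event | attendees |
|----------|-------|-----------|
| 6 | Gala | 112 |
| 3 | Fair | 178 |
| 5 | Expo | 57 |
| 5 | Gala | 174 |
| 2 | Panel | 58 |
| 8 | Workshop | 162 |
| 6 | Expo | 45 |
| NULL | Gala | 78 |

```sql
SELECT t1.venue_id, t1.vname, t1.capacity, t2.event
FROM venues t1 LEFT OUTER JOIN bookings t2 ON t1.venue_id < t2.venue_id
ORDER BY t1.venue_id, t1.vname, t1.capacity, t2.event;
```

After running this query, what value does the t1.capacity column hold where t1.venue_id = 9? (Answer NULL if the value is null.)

LEFT JOIN keeps every row from `venues`; unmatched rows get NULL for `bookings`'s columns.
Matching on t1.venue_id < t2.venue_id. A NULL in a compared column never satisfies the condition.
- t1 (venue_id=2) pairs with 6 row(s) of t2.
- t1 (venue_id=5) pairs with 3 row(s) of t2.
- t1 (venue_id=9) has no partner → padded with NULL.
- t1 (venue_id=NULL) has no partner → padded with NULL.
- t1 (venue_id=1) pairs with 7 row(s) of t2.
- t1 (venue_id=2) pairs with 6 row(s) of t2.
- t1 (venue_id=5) pairs with 3 row(s) of t2.
- t1 (venue_id=2) pairs with 6 row(s) of t2.

200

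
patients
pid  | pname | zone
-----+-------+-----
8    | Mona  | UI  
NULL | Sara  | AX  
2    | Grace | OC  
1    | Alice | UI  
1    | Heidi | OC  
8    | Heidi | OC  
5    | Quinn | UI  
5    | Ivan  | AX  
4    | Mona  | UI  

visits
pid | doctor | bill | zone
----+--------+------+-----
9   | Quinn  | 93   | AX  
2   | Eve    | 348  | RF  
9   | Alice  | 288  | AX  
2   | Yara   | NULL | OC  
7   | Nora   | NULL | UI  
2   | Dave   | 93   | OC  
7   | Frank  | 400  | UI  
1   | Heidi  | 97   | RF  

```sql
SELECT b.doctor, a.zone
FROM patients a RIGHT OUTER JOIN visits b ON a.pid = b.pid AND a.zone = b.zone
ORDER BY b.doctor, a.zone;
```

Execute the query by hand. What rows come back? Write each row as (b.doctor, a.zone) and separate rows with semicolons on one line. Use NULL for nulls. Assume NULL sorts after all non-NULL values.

(Alice, NULL); (Dave, OC); (Eve, NULL); (Frank, NULL); (Heidi, NULL); (Nora, NULL); (Quinn, NULL); (Yara, OC)

RIGHT JOIN keeps every row from `visits`; unmatched rows get NULL for `patients`'s columns.
Matching on a.pid = b.pid AND a.zone = b.zone. A NULL in a compared column never satisfies the condition.
- a[0] pid=8, zone=UI → no match.
- a[1] pid=NULL, zone=AX → no match.
- a[2] pid=2, zone=OC → 2 match(es) in b → 2 row(s).
- a[3] pid=1, zone=UI → no match.
- a[4] pid=1, zone=OC → no match.
- a[5] pid=8, zone=OC → no match.
- a[6] pid=5, zone=UI → no match.
- a[7] pid=5, zone=AX → no match.
- a[8] pid=4, zone=UI → no match.
- plus 6 unmatched b row(s), each kept with NULL a columns.
After projecting and ordering:
b.doctor | a.zone
Alice | NULL
Dave | OC
Eve | NULL
Frank | NULL
Heidi | NULL
Nora | NULL
Quinn | NULL
Yara | OC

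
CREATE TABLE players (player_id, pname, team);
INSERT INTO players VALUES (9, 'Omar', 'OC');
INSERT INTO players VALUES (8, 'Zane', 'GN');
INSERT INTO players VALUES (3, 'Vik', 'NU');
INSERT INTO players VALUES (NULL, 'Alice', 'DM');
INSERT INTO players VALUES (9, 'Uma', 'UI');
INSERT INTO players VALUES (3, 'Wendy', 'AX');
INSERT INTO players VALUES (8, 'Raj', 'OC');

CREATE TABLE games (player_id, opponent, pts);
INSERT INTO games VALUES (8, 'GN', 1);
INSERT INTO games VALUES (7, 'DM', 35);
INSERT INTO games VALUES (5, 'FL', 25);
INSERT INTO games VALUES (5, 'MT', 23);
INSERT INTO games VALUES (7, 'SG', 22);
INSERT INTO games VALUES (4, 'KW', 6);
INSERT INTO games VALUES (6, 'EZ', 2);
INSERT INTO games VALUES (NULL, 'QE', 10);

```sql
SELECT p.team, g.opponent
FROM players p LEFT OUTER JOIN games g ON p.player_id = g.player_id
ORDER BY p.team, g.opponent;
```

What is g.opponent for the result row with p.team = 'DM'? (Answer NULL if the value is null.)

LEFT JOIN keeps every row from `players`; unmatched rows get NULL for `games`'s columns.
Matching on p.player_id = g.player_id. A NULL in a compared column never satisfies the condition.
- player_id=9: no g row matches, row kept with g columns NULL.
- player_id=8: 1 matching g row(s), so 1 row(s) emitted.
- player_id=3: no g row matches, row kept with g columns NULL.
- player_id=NULL: no g row matches, row kept with g columns NULL.
- player_id=9: no g row matches, row kept with g columns NULL.
- player_id=3: no g row matches, row kept with g columns NULL.
- player_id=8: 1 matching g row(s), so 1 row(s) emitted.

NULL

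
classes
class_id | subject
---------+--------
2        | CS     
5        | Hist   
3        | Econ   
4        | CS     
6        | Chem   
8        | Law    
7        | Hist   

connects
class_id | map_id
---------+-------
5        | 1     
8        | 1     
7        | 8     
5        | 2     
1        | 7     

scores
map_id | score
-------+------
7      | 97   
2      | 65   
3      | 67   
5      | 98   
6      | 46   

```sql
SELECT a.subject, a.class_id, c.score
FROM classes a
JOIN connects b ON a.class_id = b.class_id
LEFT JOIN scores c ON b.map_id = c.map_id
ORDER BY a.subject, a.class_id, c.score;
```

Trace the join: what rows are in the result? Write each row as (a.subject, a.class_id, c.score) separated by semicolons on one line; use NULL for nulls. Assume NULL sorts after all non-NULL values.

(Hist, 5, 65); (Hist, 5, NULL); (Hist, 7, NULL); (Law, 8, NULL)

Step 1 — a INNER JOIN b on class_id → 4 row(s).
Then LEFT JOIN `scores c` on map_id: each of those 4 rows is kept; rows whose b.map_id has no match in c get NULL for c's columns.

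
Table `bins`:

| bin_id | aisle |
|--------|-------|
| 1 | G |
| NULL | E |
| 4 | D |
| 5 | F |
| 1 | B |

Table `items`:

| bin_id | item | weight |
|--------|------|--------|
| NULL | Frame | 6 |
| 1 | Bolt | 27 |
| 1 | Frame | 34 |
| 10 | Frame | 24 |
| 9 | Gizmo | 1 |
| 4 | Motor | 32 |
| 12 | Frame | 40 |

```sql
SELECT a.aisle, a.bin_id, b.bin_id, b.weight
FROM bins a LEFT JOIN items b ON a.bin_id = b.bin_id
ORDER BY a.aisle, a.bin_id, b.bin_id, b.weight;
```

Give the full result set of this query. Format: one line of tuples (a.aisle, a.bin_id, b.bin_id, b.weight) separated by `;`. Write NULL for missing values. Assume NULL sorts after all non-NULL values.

(B, 1, 1, 27); (B, 1, 1, 34); (D, 4, 4, 32); (E, NULL, NULL, NULL); (F, 5, NULL, NULL); (G, 1, 1, 27); (G, 1, 1, 34)

LEFT JOIN keeps every row from `bins`; unmatched rows get NULL for `items`'s columns.
Matching on a.bin_id = b.bin_id. A NULL in a compared column never satisfies the condition.
- bin_id=1: 2 matching b row(s), so 2 row(s) emitted.
- bin_id=NULL: no b row matches, row kept with b columns NULL.
- bin_id=4: 1 matching b row(s), so 1 row(s) emitted.
- bin_id=5: no b row matches, row kept with b columns NULL.
- bin_id=1: 2 matching b row(s), so 2 row(s) emitted.
After projecting and ordering:
a.aisle | a.bin_id | b.bin_id | b.weight
B | 1 | 1 | 27
B | 1 | 1 | 34
D | 4 | 4 | 32
E | NULL | NULL | NULL
F | 5 | NULL | NULL
G | 1 | 1 | 27
G | 1 | 1 | 34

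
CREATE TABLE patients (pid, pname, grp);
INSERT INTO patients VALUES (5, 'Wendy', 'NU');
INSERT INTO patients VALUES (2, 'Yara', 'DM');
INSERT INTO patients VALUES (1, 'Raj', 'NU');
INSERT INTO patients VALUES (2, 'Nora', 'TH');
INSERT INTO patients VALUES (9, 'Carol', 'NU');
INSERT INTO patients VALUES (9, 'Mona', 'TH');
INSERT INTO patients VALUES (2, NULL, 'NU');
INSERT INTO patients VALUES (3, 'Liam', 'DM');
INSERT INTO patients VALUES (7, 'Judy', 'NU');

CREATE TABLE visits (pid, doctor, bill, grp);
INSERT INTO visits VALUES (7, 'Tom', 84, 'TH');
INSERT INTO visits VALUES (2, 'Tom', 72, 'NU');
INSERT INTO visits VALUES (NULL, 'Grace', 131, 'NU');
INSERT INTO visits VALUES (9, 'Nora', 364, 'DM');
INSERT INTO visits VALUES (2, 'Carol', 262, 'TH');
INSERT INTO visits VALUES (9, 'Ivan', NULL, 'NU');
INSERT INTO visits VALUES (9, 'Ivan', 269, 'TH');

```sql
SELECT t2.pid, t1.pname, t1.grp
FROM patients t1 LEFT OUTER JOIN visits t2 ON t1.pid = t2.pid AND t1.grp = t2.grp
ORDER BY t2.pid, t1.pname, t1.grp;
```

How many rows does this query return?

9

LEFT JOIN keeps every row from `patients`; unmatched rows get NULL for `visits`'s columns.
Matching on t1.pid = t2.pid AND t1.grp = t2.grp. A NULL in a compared column never satisfies the condition.
- pid=5, grp=NU: no t2 row matches, row kept with t2 columns NULL.
- pid=2, grp=DM: no t2 row matches, row kept with t2 columns NULL.
- pid=1, grp=NU: no t2 row matches, row kept with t2 columns NULL.
- pid=2, grp=TH: 1 matching t2 row(s), so 1 row(s) emitted.
- pid=9, grp=NU: 1 matching t2 row(s), so 1 row(s) emitted.
- pid=9, grp=TH: 1 matching t2 row(s), so 1 row(s) emitted.
- pid=2, grp=NU: 1 matching t2 row(s), so 1 row(s) emitted.
- pid=3, grp=DM: no t2 row matches, row kept with t2 columns NULL.
- pid=7, grp=NU: no t2 row matches, row kept with t2 columns NULL.
Total: 4 matched + 5 padded = 9 rows.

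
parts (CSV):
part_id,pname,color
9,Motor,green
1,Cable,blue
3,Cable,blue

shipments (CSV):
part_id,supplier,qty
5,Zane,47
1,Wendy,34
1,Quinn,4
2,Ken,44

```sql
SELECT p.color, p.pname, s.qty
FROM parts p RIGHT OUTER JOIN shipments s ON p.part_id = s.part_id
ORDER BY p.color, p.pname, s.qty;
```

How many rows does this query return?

4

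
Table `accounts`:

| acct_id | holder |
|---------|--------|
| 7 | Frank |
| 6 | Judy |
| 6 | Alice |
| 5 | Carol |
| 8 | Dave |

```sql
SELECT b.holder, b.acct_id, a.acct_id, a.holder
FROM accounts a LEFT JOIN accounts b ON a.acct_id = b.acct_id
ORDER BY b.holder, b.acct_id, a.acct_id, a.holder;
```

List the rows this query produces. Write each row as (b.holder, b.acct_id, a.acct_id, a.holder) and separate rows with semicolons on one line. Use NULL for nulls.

LEFT JOIN keeps every row from `accounts a`; unmatched rows get NULL for `accounts b`'s columns.
Matching on a.acct_id = b.acct_id.
Matched pairs: 7; unmatched a rows kept: 0.

(Alice, 6, 6, Alice); (Alice, 6, 6, Judy); (Carol, 5, 5, Carol); (Dave, 8, 8, Dave); (Frank, 7, 7, Frank); (Judy, 6, 6, Alice); (Judy, 6, 6, Judy)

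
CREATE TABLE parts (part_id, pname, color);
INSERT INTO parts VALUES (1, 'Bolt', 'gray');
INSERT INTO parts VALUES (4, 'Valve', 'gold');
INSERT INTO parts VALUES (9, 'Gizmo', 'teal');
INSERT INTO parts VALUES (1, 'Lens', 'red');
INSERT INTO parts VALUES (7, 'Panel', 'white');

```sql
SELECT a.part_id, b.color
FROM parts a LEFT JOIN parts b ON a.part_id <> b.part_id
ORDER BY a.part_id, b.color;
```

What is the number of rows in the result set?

18

LEFT JOIN keeps every row from `parts a`; unmatched rows get NULL for `parts b`'s columns.
Matching on a.part_id <> b.part_id.
- a (part_id=1) pairs with 3 row(s) of b.
- a (part_id=4) pairs with 4 row(s) of b.
- a (part_id=9) pairs with 4 row(s) of b.
- a (part_id=1) pairs with 3 row(s) of b.
- a (part_id=7) pairs with 4 row(s) of b.
Total: 18 rows.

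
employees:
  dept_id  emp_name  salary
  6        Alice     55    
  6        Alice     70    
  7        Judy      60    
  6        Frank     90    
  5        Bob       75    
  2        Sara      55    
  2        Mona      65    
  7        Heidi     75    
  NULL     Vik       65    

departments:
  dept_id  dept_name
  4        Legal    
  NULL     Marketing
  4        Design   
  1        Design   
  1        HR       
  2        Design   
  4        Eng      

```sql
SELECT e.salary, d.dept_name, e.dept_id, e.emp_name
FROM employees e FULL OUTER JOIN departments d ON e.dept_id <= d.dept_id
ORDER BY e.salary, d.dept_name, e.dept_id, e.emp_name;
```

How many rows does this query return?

FULL OUTER JOIN keeps every row from both sides; unmatched rows get NULL for the other side's columns.
Matching on e.dept_id <= d.dept_id. A NULL in a compared column never satisfies the condition.
- e row (dept_id=6): no match → kept, d columns NULL.
- e row (dept_id=6): no match → kept, d columns NULL.
- e row (dept_id=7): no match → kept, d columns NULL.
- e row (dept_id=6): no match → kept, d columns NULL.
- e row (dept_id=5): no match → kept, d columns NULL.
- e row (dept_id=2): matches 4 d row(s) → 4 output row(s).
- e row (dept_id=2): matches 4 d row(s) → 4 output row(s).
- e row (dept_id=7): no match → kept, d columns NULL.
- e row (dept_id=NULL): no match → kept, d columns NULL.
- 3 row(s) from d found no e partner → padded with NULL.
Total: 8 matched + 10 padded = 18 rows.

18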